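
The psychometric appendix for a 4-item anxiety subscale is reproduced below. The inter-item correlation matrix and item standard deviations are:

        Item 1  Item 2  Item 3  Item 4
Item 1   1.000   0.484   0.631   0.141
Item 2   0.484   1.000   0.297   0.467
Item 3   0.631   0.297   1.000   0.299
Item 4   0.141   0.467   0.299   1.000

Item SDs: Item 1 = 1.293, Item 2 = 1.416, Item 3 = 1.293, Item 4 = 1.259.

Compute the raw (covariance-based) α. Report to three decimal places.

α = 0.717

Σσ²ᵢ = 1.293² + 1.416² + 1.293² + 1.259² = 6.9338
Covariances σ_ij = r_ij · s_i · s_j:
  σ(Item 1,Item 2) = 0.484 × 1.293 × 1.416 = 0.8861
  σ(Item 1,Item 3) = 0.631 × 1.293 × 1.293 = 1.0549
  σ(Item 1,Item 4) = 0.141 × 1.293 × 1.259 = 0.2295
  σ(Item 2,Item 3) = 0.297 × 1.416 × 1.293 = 0.5438
  σ(Item 2,Item 4) = 0.467 × 1.416 × 1.259 = 0.8325
  σ(Item 3,Item 4) = 0.299 × 1.293 × 1.259 = 0.4867
σ²_T = Σσ²ᵢ + 2·Σσ_ij = 6.9338 + 2 × 4.0335 = 15.0008
α = (4/3)·(1 − 6.9338/15.0008) = 0.717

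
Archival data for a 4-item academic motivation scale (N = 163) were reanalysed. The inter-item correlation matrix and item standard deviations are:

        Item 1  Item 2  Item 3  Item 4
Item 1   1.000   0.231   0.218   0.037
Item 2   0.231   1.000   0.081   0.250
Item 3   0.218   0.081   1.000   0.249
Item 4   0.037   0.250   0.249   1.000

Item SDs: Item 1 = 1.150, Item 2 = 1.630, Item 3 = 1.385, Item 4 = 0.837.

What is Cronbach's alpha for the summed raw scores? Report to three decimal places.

Cronbach's alpha = 0.441

Σσ²ᵢ = 1.150² + 1.630² + 1.385² + 0.837² = 6.5982
Covariances σ_ij = r_ij · s_i · s_j:
  σ(Item 1,Item 2) = 0.231 × 1.150 × 1.630 = 0.4330
  σ(Item 1,Item 3) = 0.218 × 1.150 × 1.385 = 0.3472
  σ(Item 1,Item 4) = 0.037 × 1.150 × 0.837 = 0.0356
  σ(Item 2,Item 3) = 0.081 × 1.630 × 1.385 = 0.1829
  σ(Item 2,Item 4) = 0.250 × 1.630 × 0.837 = 0.3411
  σ(Item 3,Item 4) = 0.249 × 1.385 × 0.837 = 0.2887
σ²_T = Σσ²ᵢ + 2·Σσ_ij = 6.5982 + 2 × 1.6285 = 9.8552
α = (4/3)·(1 − 6.5982/9.8552) = 0.441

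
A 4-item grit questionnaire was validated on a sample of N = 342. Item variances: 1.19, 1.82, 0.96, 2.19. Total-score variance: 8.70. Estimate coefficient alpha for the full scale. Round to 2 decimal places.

ΣVar(i) = 1.19 + 1.82 + 0.96 + 2.19 = 6.16
α = (k/(k−1))·(1 − ΣVar(i)/σ²_T) = (4/3)·(1 − 6.16/8.70) = 0.39

coefficient alpha = 0.39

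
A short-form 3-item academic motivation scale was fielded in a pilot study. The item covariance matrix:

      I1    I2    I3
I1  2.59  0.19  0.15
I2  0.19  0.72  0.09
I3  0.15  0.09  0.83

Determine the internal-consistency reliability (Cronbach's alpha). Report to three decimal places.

α = 0.258

ΣVar(i) = 2.59 + 0.72 + 0.83 = 4.14
Σ_{i<j} σ_ij = 0.43
σ²_total = 4.14 + 2 × 0.43 = 5.00
α = (k/(k−1))·(1 − ΣVar(i)/σ²_total) = (3/2)·(1 − 4.14/5.00) = 0.258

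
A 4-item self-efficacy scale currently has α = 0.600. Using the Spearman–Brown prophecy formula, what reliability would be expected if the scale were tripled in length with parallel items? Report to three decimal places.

Length factor m = 3
α' = m·α / (1 + (m−1)·α)
   = 3 × 0.600 / (1 + (3 − 1) × 0.600)
   = 1.8000 / 2.2000 = 0.818

predicted reliability = 0.818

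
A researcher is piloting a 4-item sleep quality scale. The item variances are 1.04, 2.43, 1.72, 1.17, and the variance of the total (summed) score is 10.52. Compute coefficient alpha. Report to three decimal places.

Σσᵢ² = 1.04 + 2.43 + 1.72 + 1.17 = 6.36
α = (k/(k−1))·(1 − Σσᵢ²/Var(T)) = (4/3)·(1 − 6.36/10.52) = 0.527

α = 0.527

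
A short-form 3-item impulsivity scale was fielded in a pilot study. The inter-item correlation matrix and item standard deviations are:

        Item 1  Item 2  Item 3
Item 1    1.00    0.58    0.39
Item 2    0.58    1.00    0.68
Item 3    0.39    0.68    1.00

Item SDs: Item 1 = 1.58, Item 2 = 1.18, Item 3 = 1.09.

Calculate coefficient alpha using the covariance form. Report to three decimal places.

Σσ²ᵢ = 1.58² + 1.18² + 1.09² = 5.0769
Covariances σ_ij = r_ij · s_i · s_j:
  σ(Item 1,Item 2) = 0.58 × 1.58 × 1.18 = 1.0814
  σ(Item 1,Item 3) = 0.39 × 1.58 × 1.09 = 0.6717
  σ(Item 2,Item 3) = 0.68 × 1.18 × 1.09 = 0.8746
σ²_T = Σσ²ᵢ + 2·Σσ_ij = 5.0769 + 2 × 2.6277 = 10.3323
α = (3/2)·(1 − 5.0769/10.3323) = 0.763

coefficient alpha = 0.763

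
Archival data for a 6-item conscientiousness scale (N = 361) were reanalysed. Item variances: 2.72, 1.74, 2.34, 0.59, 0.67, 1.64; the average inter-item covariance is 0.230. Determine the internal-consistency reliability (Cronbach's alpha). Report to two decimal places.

α = 0.50

Σσ²ᵢ = 2.72 + 1.74 + 2.34 + 0.59 + 0.67 + 1.64 = 9.70
Sum of the 15 distinct covariances = 15 × 0.230 = 3.450
σ²_T = Σσ²ᵢ + 2·Σcov = 9.70 + 2 × 3.450 = 16.600
α = (6/5)·(1 − 9.70/16.600) = 0.50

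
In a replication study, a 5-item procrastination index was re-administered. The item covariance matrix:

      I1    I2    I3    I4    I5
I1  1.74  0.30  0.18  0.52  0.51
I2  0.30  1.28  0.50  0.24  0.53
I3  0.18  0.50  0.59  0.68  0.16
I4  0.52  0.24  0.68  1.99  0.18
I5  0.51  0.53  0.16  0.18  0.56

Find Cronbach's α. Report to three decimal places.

α = 0.690

Σσ²ᵢ = 1.74 + 1.28 + 0.59 + 1.99 + 0.56 = 6.16
Sum of off-diagonal covariances = 3.80
σ²_total = 6.16 + 2 × 3.80 = 13.76
α = (k/(k−1))·(1 − Σσ²ᵢ/σ²_total) = (5/4)·(1 − 6.16/13.76) = 0.690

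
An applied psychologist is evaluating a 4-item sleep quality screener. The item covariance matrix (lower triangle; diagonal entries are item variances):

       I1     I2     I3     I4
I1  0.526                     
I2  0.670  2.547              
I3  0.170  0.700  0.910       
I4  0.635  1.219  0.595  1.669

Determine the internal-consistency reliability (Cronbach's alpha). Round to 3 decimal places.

Σσ²ᵢ = 0.526 + 2.547 + 0.910 + 1.669 = 5.652
Sum of the distinct covariances = 3.989
total variance = 5.652 + 2 × 3.989 = 13.630
α = (k/(k−1))·(1 − Σσ²ᵢ/total variance) = (4/3)·(1 − 5.652/13.630) = 0.780

Cronbach's alpha = 0.780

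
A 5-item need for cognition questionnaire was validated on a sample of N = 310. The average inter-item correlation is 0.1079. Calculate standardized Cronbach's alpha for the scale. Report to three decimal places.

Standardized α = k·r̄ / (1 + (k−1)·r̄) = 5 × 0.1079 / (1 + 4 × 0.1079)
  = 0.5395 / 1.4316 = 0.377

standardized Cronbach's alpha = 0.377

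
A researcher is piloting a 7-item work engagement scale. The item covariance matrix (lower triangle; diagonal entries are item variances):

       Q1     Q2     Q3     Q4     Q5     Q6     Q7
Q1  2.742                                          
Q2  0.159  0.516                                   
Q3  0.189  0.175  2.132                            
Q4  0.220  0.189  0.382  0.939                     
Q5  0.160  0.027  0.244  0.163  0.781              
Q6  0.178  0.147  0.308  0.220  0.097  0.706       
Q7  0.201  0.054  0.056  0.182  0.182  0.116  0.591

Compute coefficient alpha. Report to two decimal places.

α = 0.54

sum of item variances = 2.742 + 0.516 + 2.132 + 0.939 + 0.781 + 0.706 + 0.591 = 8.407
Σ_{i<j} σ_ij = 3.649
total variance = 8.407 + 2 × 3.649 = 15.705
α = (k/(k−1))·(1 − sum of item variances/total variance) = (7/6)·(1 − 8.407/15.705) = 0.54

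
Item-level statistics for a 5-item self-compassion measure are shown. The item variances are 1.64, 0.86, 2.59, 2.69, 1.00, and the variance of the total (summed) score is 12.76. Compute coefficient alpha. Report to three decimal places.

ΣVar(i) = 1.64 + 0.86 + 2.59 + 2.69 + 1.00 = 8.78
α = (k/(k−1))·(1 − ΣVar(i)/σ²_T) = (5/4)·(1 − 8.78/12.76) = 0.390

α = 0.390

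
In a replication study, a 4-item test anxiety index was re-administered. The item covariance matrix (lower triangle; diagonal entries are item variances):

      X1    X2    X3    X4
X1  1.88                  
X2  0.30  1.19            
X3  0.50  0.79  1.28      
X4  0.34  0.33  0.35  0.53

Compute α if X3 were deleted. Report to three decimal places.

α = 0.525

Remaining items: X1, X2, X4 (k = 3).
Σσᵢ² = 1.88 + 1.19 + 0.53 = 3.60
total variance = 3.60 + 2 × 0.97 = 5.54
α (item deleted) = (3/2)·(1 − 3.60/5.54) = 0.525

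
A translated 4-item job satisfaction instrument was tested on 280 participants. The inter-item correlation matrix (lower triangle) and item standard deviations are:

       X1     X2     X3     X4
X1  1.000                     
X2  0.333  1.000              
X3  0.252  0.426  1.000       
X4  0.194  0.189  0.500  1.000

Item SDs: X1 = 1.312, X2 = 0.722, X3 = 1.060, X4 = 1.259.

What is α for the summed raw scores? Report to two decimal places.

α = 0.62

Σσ²ᵢ = 1.312² + 0.722² + 1.060² + 1.259² = 4.9513
Covariances σ_ij = r_ij · s_i · s_j:
  σ(X1,X2) = 0.333 × 1.312 × 0.722 = 0.3154
  σ(X1,X3) = 0.252 × 1.312 × 1.060 = 0.3505
  σ(X1,X4) = 0.194 × 1.312 × 1.259 = 0.3205
  σ(X2,X3) = 0.426 × 0.722 × 1.060 = 0.3260
  σ(X2,X4) = 0.189 × 0.722 × 1.259 = 0.1718
  σ(X3,X4) = 0.500 × 1.060 × 1.259 = 0.6673
σ²_T = Σσ²ᵢ + 2·Σσ_ij = 4.9513 + 2 × 2.1515 = 9.2543
α = (4/3)·(1 − 4.9513/9.2543) = 0.62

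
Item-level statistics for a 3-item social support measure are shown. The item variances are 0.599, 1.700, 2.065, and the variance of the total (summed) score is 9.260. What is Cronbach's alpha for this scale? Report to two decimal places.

α = 0.79

Σσ²ᵢ = 0.599 + 1.700 + 2.065 = 4.364
α = (k/(k−1))·(1 − Σσ²ᵢ/total variance) = (3/2)·(1 − 4.364/9.260) = 0.79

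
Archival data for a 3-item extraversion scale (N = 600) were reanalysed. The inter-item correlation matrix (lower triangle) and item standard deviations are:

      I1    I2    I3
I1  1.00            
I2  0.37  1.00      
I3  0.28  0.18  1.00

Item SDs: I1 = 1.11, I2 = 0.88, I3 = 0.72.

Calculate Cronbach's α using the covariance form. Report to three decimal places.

Σσ²ᵢ = 1.11² + 0.88² + 0.72² = 2.5249
Covariances σ_ij = r_ij · s_i · s_j:
  σ(I1,I2) = 0.37 × 1.11 × 0.88 = 0.3614
  σ(I1,I3) = 0.28 × 1.11 × 0.72 = 0.2238
  σ(I2,I3) = 0.18 × 0.88 × 0.72 = 0.1140
σ²_T = Σσ²ᵢ + 2·Σσ_ij = 2.5249 + 2 × 0.6992 = 3.9233
α = (3/2)·(1 − 2.5249/3.9233) = 0.535

α = 0.535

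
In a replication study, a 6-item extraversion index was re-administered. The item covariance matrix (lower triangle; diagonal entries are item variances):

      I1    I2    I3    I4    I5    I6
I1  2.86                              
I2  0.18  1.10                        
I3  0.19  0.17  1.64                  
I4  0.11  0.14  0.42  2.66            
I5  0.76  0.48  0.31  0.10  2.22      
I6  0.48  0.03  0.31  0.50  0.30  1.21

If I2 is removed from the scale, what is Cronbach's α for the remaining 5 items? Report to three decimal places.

α = 0.496

Remaining items: I1, I3, I4, I5, I6 (k = 5).
Σσᵢ² = 2.86 + 1.64 + 2.66 + 2.22 + 1.21 = 10.59
total variance = 10.59 + 2 × 3.48 = 17.55
α (item deleted) = (5/4)·(1 − 10.59/17.55) = 0.496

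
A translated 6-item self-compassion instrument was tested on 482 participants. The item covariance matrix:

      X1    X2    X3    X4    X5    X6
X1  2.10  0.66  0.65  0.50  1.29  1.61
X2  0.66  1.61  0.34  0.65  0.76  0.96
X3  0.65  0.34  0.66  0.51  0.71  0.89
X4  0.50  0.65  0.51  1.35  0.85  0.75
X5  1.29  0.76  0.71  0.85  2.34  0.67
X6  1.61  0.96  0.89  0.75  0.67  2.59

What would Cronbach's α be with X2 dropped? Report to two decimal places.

Cronbach's α = 0.81

Remaining items: X1, X3, X4, X5, X6 (k = 5).
ΣVar(i) = 2.10 + 0.66 + 1.35 + 2.34 + 2.59 = 9.04
σ²_total = 9.04 + 2 × 8.43 = 25.90
α (item deleted) = (5/4)·(1 − 9.04/25.90) = 0.81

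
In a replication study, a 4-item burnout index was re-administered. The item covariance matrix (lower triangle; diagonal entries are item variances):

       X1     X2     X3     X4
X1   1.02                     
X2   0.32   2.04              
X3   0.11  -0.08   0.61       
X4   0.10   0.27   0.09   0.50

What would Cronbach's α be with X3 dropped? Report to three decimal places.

α = 0.419

Remaining items: X1, X2, X4 (k = 3).
Σσᵢ² = 1.02 + 2.04 + 0.50 = 3.56
total variance = 3.56 + 2 × 0.69 = 4.94
α (item deleted) = (3/2)·(1 − 3.56/4.94) = 0.419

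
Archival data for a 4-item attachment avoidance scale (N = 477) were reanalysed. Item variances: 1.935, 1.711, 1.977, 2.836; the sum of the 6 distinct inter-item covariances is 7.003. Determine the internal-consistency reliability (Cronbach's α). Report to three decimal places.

Σσᵢ² = 1.935 + 1.711 + 1.977 + 2.836 = 8.459
Sum of distinct covariances = 7.003
Var(T) = Σσᵢ² + 2·Σcov = 8.459 + 2 × 7.003 = 22.465
α = (4/3)·(1 − 8.459/22.465) = 0.831

α = 0.831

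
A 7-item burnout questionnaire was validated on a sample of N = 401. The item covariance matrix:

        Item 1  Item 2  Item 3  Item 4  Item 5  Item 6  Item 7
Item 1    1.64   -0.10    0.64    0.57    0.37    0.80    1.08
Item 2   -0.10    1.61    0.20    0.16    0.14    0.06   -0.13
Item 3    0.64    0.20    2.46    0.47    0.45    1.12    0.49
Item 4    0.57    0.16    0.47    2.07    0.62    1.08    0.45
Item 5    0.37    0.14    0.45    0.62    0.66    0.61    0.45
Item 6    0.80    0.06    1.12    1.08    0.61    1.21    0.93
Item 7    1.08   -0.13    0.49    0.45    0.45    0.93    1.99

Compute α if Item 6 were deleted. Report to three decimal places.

α = 0.635

Remaining items: Item 1, Item 2, Item 3, Item 4, Item 5, Item 7 (k = 6).
sum of item variances = 1.64 + 1.61 + 2.46 + 2.07 + 0.66 + 1.99 = 10.43
total variance = 10.43 + 2 × 5.86 = 22.15
α (item deleted) = (6/5)·(1 − 10.43/22.15) = 0.635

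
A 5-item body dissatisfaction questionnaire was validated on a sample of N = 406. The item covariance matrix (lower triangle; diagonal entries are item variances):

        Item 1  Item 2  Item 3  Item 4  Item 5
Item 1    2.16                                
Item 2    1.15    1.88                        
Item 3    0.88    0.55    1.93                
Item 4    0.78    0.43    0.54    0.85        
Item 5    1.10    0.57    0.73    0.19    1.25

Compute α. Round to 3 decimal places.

Σσᵢ² = 2.16 + 1.88 + 1.93 + 0.85 + 1.25 = 8.07
Sum of the distinct covariances = 6.92
Var(T) = 8.07 + 2 × 6.92 = 21.91
α = (k/(k−1))·(1 − Σσᵢ²/Var(T)) = (5/4)·(1 − 8.07/21.91) = 0.790

α = 0.790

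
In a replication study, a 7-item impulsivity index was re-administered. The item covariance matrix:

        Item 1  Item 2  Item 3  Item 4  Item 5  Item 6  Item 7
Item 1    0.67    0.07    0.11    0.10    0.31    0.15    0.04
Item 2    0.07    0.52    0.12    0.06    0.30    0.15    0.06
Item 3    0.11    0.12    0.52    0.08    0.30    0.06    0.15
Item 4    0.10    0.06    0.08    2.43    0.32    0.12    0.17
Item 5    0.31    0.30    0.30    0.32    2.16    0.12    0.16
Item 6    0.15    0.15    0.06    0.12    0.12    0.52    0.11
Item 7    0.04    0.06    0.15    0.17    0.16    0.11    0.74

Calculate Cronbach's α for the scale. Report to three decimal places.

α = 0.522

Σσᵢ² = 0.67 + 0.52 + 0.52 + 2.43 + 2.16 + 0.52 + 0.74 = 7.56
Σ_{i<j} σ_ij = 3.06
σ²_T = 7.56 + 2 × 3.06 = 13.68
α = (k/(k−1))·(1 − Σσᵢ²/σ²_T) = (7/6)·(1 − 7.56/13.68) = 0.522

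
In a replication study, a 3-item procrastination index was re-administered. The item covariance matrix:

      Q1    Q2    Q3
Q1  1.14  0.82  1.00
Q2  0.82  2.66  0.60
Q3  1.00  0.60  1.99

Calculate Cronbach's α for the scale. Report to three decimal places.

α = 0.683

sum of item variances = 1.14 + 2.66 + 1.99 = 5.79
Sum of the distinct covariances = 2.42
σ²_T = 5.79 + 2 × 2.42 = 10.63
α = (k/(k−1))·(1 − sum of item variances/σ²_T) = (3/2)·(1 − 5.79/10.63) = 0.683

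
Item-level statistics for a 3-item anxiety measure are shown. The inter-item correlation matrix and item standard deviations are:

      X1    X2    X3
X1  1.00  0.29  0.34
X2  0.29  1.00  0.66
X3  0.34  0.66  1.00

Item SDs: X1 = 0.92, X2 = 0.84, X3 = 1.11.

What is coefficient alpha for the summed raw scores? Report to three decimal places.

Σσ²ᵢ = 0.92² + 0.84² + 1.11² = 2.7841
Covariances σ_ij = r_ij · s_i · s_j:
  σ(X1,X2) = 0.29 × 0.92 × 0.84 = 0.2241
  σ(X1,X3) = 0.34 × 0.92 × 1.11 = 0.3472
  σ(X2,X3) = 0.66 × 0.84 × 1.11 = 0.6154
σ²_T = Σσ²ᵢ + 2·Σσ_ij = 2.7841 + 2 × 1.1867 = 5.1575
α = (3/2)·(1 − 2.7841/5.1575) = 0.690

coefficient alpha = 0.690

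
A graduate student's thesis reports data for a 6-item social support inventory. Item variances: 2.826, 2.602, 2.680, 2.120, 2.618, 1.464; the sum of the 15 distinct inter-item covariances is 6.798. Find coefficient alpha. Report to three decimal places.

α = 0.585

sum of item variances = 2.826 + 2.602 + 2.680 + 2.120 + 2.618 + 1.464 = 14.310
Sum of distinct covariances = 6.798
σ²_T = sum of item variances + 2·Σcov = 14.310 + 2 × 6.798 = 27.906
α = (6/5)·(1 − 14.310/27.906) = 0.585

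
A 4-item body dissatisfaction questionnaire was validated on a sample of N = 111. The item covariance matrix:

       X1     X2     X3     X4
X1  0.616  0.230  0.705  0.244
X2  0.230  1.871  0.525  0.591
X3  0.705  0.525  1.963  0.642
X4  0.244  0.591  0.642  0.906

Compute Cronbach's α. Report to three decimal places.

Σσ²ᵢ = 0.616 + 1.871 + 1.963 + 0.906 = 5.356
Sum of off-diagonal covariances = 2.937
total variance = 5.356 + 2 × 2.937 = 11.230
α = (k/(k−1))·(1 − Σσ²ᵢ/total variance) = (4/3)·(1 − 5.356/11.230) = 0.697

Cronbach's α = 0.697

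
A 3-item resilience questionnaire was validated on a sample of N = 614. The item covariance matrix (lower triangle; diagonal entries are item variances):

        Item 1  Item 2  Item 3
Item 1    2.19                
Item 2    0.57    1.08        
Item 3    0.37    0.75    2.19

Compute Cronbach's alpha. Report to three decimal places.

sum of item variances = 2.19 + 1.08 + 2.19 = 5.46
Sum of off-diagonal covariances = 1.69
σ²_T = 5.46 + 2 × 1.69 = 8.84
α = (k/(k−1))·(1 − sum of item variances/σ²_T) = (3/2)·(1 − 5.46/8.84) = 0.574

Cronbach's alpha = 0.574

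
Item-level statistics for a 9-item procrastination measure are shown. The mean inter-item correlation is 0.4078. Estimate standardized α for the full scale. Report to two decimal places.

Standardized α = k·r̄ / (1 + (k−1)·r̄) = 9 × 0.4078 / (1 + 8 × 0.4078)
  = 3.6702 / 4.2624 = 0.86

α = 0.86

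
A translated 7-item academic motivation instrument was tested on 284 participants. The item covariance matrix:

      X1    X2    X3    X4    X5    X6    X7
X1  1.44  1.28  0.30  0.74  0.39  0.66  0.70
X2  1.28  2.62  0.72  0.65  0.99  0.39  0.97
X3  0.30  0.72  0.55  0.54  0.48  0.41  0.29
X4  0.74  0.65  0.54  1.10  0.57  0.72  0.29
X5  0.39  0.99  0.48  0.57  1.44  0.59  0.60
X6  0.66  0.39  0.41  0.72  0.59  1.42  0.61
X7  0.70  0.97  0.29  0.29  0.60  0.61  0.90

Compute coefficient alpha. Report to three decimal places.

Σσᵢ² = 1.44 + 2.62 + 0.55 + 1.10 + 1.44 + 1.42 + 0.90 = 9.47
Sum of off-diagonal covariances = 12.89
Var(T) = 9.47 + 2 × 12.89 = 35.25
α = (k/(k−1))·(1 − Σσᵢ²/Var(T)) = (7/6)·(1 − 9.47/35.25) = 0.853

coefficient alpha = 0.853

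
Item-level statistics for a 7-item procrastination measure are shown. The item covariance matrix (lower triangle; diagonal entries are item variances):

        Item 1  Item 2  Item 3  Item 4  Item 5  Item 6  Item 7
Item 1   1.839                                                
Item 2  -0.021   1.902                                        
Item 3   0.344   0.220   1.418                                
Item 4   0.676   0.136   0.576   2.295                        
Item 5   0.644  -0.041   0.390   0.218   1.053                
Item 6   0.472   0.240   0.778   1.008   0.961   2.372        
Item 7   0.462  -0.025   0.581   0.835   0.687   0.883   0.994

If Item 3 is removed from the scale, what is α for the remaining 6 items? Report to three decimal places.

α = 0.693

Remaining items: Item 1, Item 2, Item 4, Item 5, Item 6, Item 7 (k = 6).
Σσ²ᵢ = 1.839 + 1.902 + 2.295 + 1.053 + 2.372 + 0.994 = 10.455
Var(T) = 10.455 + 2 × 7.135 = 24.725
α (item deleted) = (6/5)·(1 − 10.455/24.725) = 0.693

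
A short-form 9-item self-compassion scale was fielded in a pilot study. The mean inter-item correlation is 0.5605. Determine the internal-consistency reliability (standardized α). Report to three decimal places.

α = 0.920

Standardized α = k·r̄ / (1 + (k−1)·r̄) = 9 × 0.5605 / (1 + 8 × 0.5605)
  = 5.0445 / 5.4840 = 0.920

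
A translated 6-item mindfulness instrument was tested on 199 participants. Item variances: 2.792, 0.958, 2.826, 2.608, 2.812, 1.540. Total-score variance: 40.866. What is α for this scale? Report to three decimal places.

α = 0.803

Σσᵢ² = 2.792 + 0.958 + 2.826 + 2.608 + 2.812 + 1.540 = 13.536
α = (k/(k−1))·(1 − Σσᵢ²/total variance) = (6/5)·(1 − 13.536/40.866) = 0.803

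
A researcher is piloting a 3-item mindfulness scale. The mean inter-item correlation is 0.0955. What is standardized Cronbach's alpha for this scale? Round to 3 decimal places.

Standardized α = k·r̄ / (1 + (k−1)·r̄) = 3 × 0.0955 / (1 + 2 × 0.0955)
  = 0.2865 / 1.1910 = 0.241

α = 0.241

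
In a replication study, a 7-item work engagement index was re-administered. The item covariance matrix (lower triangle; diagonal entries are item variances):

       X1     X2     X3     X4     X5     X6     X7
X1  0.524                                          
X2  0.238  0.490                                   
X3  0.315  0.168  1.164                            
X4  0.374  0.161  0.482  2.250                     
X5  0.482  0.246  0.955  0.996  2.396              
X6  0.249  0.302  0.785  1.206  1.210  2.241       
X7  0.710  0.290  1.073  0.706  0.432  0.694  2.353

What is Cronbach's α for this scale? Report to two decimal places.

Σσ²ᵢ = 0.524 + 0.490 + 1.164 + 2.250 + 2.396 + 2.241 + 2.353 = 11.418
Σ_{i<j} σ_ij = 12.074
σ²_T = 11.418 + 2 × 12.074 = 35.566
α = (k/(k−1))·(1 − Σσ²ᵢ/σ²_T) = (7/6)·(1 − 11.418/35.566) = 0.79

α = 0.79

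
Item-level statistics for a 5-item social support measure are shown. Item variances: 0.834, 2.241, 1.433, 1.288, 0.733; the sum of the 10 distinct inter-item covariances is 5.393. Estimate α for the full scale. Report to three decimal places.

sum of item variances = 0.834 + 2.241 + 1.433 + 1.288 + 0.733 = 6.529
Sum of distinct covariances = 5.393
σ²_T = sum of item variances + 2·Σcov = 6.529 + 2 × 5.393 = 17.315
α = (5/4)·(1 − 6.529/17.315) = 0.779

α = 0.779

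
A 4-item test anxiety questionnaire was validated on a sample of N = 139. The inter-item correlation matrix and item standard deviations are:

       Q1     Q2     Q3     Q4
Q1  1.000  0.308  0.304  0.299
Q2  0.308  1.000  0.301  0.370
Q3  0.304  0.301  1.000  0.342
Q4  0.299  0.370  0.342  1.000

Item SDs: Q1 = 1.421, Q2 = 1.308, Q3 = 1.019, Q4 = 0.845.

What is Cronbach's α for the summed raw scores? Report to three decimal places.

α = 0.633

Σσ²ᵢ = 1.421² + 1.308² + 1.019² + 0.845² = 5.4825
Covariances σ_ij = r_ij · s_i · s_j:
  σ(Q1,Q2) = 0.308 × 1.421 × 1.308 = 0.5725
  σ(Q1,Q3) = 0.304 × 1.421 × 1.019 = 0.4402
  σ(Q1,Q4) = 0.299 × 1.421 × 0.845 = 0.3590
  σ(Q2,Q3) = 0.301 × 1.308 × 1.019 = 0.4012
  σ(Q2,Q4) = 0.370 × 1.308 × 0.845 = 0.4089
  σ(Q3,Q4) = 0.342 × 1.019 × 0.845 = 0.2945
σ²_T = Σσ²ᵢ + 2·Σσ_ij = 5.4825 + 2 × 2.4763 = 10.4351
α = (4/3)·(1 − 5.4825/10.4351) = 0.633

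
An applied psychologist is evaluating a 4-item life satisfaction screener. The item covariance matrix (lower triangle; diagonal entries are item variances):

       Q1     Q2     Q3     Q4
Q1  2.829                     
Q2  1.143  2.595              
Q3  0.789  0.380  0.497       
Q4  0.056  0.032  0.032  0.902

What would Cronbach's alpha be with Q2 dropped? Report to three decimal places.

Remaining items: Q1, Q3, Q4 (k = 3).
ΣVar(i) = 2.829 + 0.497 + 0.902 = 4.228
Var(T) = 4.228 + 2 × 0.877 = 5.982
α (item deleted) = (3/2)·(1 − 4.228/5.982) = 0.440

α = 0.440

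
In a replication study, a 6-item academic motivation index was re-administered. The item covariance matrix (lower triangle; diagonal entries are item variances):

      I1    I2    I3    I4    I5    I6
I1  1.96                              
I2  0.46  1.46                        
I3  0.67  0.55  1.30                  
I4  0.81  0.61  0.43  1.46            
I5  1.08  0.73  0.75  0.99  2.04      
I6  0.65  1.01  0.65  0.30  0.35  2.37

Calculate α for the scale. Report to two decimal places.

Σσᵢ² = 1.96 + 1.46 + 1.30 + 1.46 + 2.04 + 2.37 = 10.59
Sum of the distinct covariances = 10.04
Var(T) = 10.59 + 2 × 10.04 = 30.67
α = (k/(k−1))·(1 − Σσᵢ²/Var(T)) = (6/5)·(1 − 10.59/30.67) = 0.79

α = 0.79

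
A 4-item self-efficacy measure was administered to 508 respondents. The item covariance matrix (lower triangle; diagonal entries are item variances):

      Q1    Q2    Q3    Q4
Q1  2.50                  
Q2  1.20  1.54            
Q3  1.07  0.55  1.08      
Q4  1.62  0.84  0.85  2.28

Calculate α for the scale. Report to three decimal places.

α = 0.831

sum of item variances = 2.50 + 1.54 + 1.08 + 2.28 = 7.40
Σ_{i<j} σ_ij = 6.13
Var(T) = 7.40 + 2 × 6.13 = 19.66
α = (k/(k−1))·(1 − sum of item variances/Var(T)) = (4/3)·(1 − 7.40/19.66) = 0.831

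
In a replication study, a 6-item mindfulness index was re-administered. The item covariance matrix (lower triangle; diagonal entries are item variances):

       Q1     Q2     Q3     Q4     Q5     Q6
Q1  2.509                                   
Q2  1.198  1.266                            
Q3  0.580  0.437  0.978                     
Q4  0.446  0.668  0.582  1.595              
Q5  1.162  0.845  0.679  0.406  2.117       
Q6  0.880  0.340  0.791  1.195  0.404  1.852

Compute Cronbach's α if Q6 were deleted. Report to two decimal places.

Remaining items: Q1, Q2, Q3, Q4, Q5 (k = 5).
sum of item variances = 2.509 + 1.266 + 0.978 + 1.595 + 2.117 = 8.465
Var(T) = 8.465 + 2 × 7.003 = 22.471
α (item deleted) = (5/4)·(1 − 8.465/22.471) = 0.78

α = 0.78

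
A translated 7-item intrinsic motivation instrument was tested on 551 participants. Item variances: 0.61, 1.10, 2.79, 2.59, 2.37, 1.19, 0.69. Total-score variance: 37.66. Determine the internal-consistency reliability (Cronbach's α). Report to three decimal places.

Σσ²ᵢ = 0.61 + 1.10 + 2.79 + 2.59 + 2.37 + 1.19 + 0.69 = 11.34
α = (k/(k−1))·(1 − Σσ²ᵢ/σ²_total) = (7/6)·(1 − 11.34/37.66) = 0.815

α = 0.815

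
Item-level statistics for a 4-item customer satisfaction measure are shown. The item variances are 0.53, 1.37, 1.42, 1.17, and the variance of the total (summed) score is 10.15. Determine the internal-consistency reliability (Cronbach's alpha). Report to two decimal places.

Cronbach's alpha = 0.74

Σσ²ᵢ = 0.53 + 1.37 + 1.42 + 1.17 = 4.49
α = (k/(k−1))·(1 − Σσ²ᵢ/σ²_total) = (4/3)·(1 − 4.49/10.15) = 0.74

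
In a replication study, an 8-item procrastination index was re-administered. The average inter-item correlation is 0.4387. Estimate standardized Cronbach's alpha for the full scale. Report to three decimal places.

standardized Cronbach's alpha = 0.862

Standardized α = k·r̄ / (1 + (k−1)·r̄) = 8 × 0.4387 / (1 + 7 × 0.4387)
  = 3.5096 / 4.0709 = 0.862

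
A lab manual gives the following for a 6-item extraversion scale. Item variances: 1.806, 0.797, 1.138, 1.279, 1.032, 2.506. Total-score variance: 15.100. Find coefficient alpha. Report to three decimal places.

coefficient alpha = 0.520

sum of item variances = 1.806 + 0.797 + 1.138 + 1.279 + 1.032 + 2.506 = 8.558
α = (k/(k−1))·(1 − sum of item variances/Var(T)) = (6/5)·(1 − 8.558/15.100) = 0.520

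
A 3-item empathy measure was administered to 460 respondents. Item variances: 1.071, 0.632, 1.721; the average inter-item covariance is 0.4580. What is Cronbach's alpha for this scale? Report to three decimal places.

sum of item variances = 1.071 + 0.632 + 1.721 = 3.424
Sum of the 3 distinct covariances = 3 × 0.4580 = 1.3740
Var(T) = sum of item variances + 2·Σcov = 3.424 + 2 × 1.3740 = 6.1720
α = (3/2)·(1 − 3.424/6.1720) = 0.668

α = 0.668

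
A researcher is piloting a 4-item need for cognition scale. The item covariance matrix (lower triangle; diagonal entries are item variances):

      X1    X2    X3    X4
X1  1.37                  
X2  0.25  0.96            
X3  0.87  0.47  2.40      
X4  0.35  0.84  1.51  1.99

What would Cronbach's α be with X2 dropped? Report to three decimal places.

Remaining items: X1, X3, X4 (k = 3).
sum of item variances = 1.37 + 2.40 + 1.99 = 5.76
σ²_total = 5.76 + 2 × 2.73 = 11.22
α (item deleted) = (3/2)·(1 − 5.76/11.22) = 0.730

α = 0.730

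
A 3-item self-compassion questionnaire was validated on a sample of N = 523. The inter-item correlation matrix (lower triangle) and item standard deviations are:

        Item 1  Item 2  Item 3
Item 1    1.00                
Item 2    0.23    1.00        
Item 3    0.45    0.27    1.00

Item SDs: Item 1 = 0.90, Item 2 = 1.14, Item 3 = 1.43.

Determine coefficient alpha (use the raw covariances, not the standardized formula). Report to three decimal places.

α = 0.565

Σσ²ᵢ = 0.90² + 1.14² + 1.43² = 4.1545
Covariances σ_ij = r_ij · s_i · s_j:
  σ(Item 1,Item 2) = 0.23 × 0.90 × 1.14 = 0.2360
  σ(Item 1,Item 3) = 0.45 × 0.90 × 1.43 = 0.5792
  σ(Item 2,Item 3) = 0.27 × 1.14 × 1.43 = 0.4402
σ²_T = Σσ²ᵢ + 2·Σσ_ij = 4.1545 + 2 × 1.2554 = 6.6653
α = (3/2)·(1 − 4.1545/6.6653) = 0.565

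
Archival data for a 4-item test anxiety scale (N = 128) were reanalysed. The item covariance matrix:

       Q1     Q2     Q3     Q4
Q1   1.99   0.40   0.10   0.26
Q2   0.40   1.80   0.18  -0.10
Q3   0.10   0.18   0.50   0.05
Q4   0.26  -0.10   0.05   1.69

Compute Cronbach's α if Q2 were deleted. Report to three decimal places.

Remaining items: Q1, Q3, Q4 (k = 3).
ΣVar(i) = 1.99 + 0.50 + 1.69 = 4.18
total variance = 4.18 + 2 × 0.41 = 5.00
α (item deleted) = (3/2)·(1 − 4.18/5.00) = 0.246

Cronbach's α = 0.246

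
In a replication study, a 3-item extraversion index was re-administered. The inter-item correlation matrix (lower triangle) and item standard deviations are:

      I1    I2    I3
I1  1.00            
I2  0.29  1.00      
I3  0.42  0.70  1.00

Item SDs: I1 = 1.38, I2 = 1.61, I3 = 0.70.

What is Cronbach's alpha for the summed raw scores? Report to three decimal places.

Σσ²ᵢ = 1.38² + 1.61² + 0.70² = 4.9865
Covariances σ_ij = r_ij · s_i · s_j:
  σ(I1,I2) = 0.29 × 1.38 × 1.61 = 0.6443
  σ(I1,I3) = 0.42 × 1.38 × 0.70 = 0.4057
  σ(I2,I3) = 0.70 × 1.61 × 0.70 = 0.7889
σ²_T = Σσ²ᵢ + 2·Σσ_ij = 4.9865 + 2 × 1.8389 = 8.6643
α = (3/2)·(1 − 4.9865/8.6643) = 0.637

α = 0.637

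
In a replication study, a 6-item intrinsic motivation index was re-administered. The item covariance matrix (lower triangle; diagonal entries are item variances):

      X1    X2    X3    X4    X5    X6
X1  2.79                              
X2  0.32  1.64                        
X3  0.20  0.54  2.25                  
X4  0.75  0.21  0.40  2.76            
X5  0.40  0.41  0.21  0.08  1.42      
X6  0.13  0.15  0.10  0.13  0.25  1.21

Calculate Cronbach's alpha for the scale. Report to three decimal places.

Cronbach's alpha = 0.498

ΣVar(i) = 2.79 + 1.64 + 2.25 + 2.76 + 1.42 + 1.21 = 12.07
Sum of off-diagonal covariances = 4.28
Var(T) = 12.07 + 2 × 4.28 = 20.63
α = (k/(k−1))·(1 − ΣVar(i)/Var(T)) = (6/5)·(1 − 12.07/20.63) = 0.498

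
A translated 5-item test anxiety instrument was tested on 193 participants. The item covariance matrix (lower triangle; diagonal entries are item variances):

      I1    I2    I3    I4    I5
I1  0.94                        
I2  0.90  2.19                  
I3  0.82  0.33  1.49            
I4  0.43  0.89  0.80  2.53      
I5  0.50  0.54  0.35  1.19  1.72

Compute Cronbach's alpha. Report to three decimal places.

Cronbach's alpha = 0.754

Σσᵢ² = 0.94 + 2.19 + 1.49 + 2.53 + 1.72 = 8.87
Σ_{i<j} σ_ij = 6.75
total variance = 8.87 + 2 × 6.75 = 22.37
α = (k/(k−1))·(1 − Σσᵢ²/total variance) = (5/4)·(1 − 8.87/22.37) = 0.754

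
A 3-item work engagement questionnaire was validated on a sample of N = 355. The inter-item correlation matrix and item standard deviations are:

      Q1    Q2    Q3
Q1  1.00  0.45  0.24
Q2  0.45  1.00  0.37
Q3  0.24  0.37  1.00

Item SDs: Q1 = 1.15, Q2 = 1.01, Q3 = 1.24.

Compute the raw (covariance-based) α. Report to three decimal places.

Σσ²ᵢ = 1.15² + 1.01² + 1.24² = 3.8802
Covariances σ_ij = r_ij · s_i · s_j:
  σ(Q1,Q2) = 0.45 × 1.15 × 1.01 = 0.5227
  σ(Q1,Q3) = 0.24 × 1.15 × 1.24 = 0.3422
  σ(Q2,Q3) = 0.37 × 1.01 × 1.24 = 0.4634
σ²_T = Σσ²ᵢ + 2·Σσ_ij = 3.8802 + 2 × 1.3283 = 6.5368
α = (3/2)·(1 − 3.8802/6.5368) = 0.610

α = 0.610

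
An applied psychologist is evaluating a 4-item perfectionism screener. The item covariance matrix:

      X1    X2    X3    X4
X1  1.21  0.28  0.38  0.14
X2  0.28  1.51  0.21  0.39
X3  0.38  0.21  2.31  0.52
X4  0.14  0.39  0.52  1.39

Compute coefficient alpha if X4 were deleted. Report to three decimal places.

Remaining items: X1, X2, X3 (k = 3).
ΣVar(i) = 1.21 + 1.51 + 2.31 = 5.03
Var(T) = 5.03 + 2 × 0.87 = 6.77
α (item deleted) = (3/2)·(1 − 5.03/6.77) = 0.386

coefficient alpha = 0.386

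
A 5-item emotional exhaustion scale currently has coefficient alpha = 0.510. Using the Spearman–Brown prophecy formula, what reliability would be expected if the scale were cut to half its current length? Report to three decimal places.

predicted reliability = 0.342

Length factor m = 1/2
α' = m·α / (1 − (1−m)·α)
   = 1/2 × 0.510 / (1 − (1 − 1/2) × 0.510)
   = 0.2550 / 0.7450 = 0.342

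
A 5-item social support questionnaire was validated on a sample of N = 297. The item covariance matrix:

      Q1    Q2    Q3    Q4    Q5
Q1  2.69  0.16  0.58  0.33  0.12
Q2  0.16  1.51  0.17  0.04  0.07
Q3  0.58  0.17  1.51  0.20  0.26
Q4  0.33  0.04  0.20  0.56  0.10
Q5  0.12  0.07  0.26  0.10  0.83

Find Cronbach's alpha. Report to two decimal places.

Cronbach's alpha = 0.45

ΣVar(i) = 2.69 + 1.51 + 1.51 + 0.56 + 0.83 = 7.10
Σ_{i<j} σ_ij = 2.03
total variance = 7.10 + 2 × 2.03 = 11.16
α = (k/(k−1))·(1 − ΣVar(i)/total variance) = (5/4)·(1 − 7.10/11.16) = 0.45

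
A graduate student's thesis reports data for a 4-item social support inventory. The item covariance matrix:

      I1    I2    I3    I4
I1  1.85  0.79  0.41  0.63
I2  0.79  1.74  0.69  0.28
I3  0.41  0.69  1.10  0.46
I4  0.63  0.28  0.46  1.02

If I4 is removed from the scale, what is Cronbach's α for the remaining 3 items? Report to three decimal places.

Remaining items: I1, I2, I3 (k = 3).
ΣVar(i) = 1.85 + 1.74 + 1.10 = 4.69
σ²_total = 4.69 + 2 × 1.89 = 8.47
α (item deleted) = (3/2)·(1 − 4.69/8.47) = 0.669

Cronbach's α = 0.669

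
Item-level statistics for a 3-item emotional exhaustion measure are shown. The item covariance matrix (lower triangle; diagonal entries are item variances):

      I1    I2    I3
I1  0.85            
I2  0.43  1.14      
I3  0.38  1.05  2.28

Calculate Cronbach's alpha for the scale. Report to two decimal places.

α = 0.70

Σσᵢ² = 0.85 + 1.14 + 2.28 = 4.27
Sum of the distinct covariances = 1.86
Var(T) = 4.27 + 2 × 1.86 = 7.99
α = (k/(k−1))·(1 − Σσᵢ²/Var(T)) = (3/2)·(1 − 4.27/7.99) = 0.70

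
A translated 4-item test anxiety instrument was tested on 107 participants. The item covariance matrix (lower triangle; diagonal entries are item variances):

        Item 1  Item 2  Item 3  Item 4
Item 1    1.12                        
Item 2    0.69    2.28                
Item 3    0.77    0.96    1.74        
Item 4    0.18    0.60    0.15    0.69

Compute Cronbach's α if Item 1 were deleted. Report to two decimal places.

Remaining items: Item 2, Item 3, Item 4 (k = 3).
Σσ²ᵢ = 2.28 + 1.74 + 0.69 = 4.71
σ²_T = 4.71 + 2 × 1.71 = 8.13
α (item deleted) = (3/2)·(1 − 4.71/8.13) = 0.63

Cronbach's α = 0.63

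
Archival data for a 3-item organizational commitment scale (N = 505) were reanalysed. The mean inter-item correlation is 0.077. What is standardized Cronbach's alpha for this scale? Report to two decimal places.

α = 0.20

Standardized α = k·r̄ / (1 + (k−1)·r̄) = 3 × 0.077 / (1 + 2 × 0.077)
  = 0.2310 / 1.1540 = 0.20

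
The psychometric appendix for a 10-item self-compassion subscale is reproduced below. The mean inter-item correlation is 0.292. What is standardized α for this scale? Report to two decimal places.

standardized α = 0.80

Standardized α = k·r̄ / (1 + (k−1)·r̄) = 10 × 0.292 / (1 + 9 × 0.292)
  = 2.9200 / 3.6280 = 0.80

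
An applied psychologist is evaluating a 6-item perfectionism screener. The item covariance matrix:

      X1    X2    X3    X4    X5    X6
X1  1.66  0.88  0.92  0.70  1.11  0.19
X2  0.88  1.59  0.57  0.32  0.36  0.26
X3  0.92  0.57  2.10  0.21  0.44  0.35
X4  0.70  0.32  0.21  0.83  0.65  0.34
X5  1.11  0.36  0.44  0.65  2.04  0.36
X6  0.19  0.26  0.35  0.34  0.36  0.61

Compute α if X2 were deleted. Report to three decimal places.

α = 0.741

Remaining items: X1, X3, X4, X5, X6 (k = 5).
sum of item variances = 1.66 + 2.10 + 0.83 + 2.04 + 0.61 = 7.24
Var(T) = 7.24 + 2 × 5.27 = 17.78
α (item deleted) = (5/4)·(1 − 7.24/17.78) = 0.741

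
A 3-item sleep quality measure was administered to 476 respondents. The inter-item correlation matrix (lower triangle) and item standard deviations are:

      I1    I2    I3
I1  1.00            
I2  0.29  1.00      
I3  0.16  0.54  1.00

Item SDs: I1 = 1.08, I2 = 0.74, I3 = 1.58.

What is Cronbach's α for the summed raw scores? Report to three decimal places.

Σσ²ᵢ = 1.08² + 0.74² + 1.58² = 4.2104
Covariances σ_ij = r_ij · s_i · s_j:
  σ(I1,I2) = 0.29 × 1.08 × 0.74 = 0.2318
  σ(I1,I3) = 0.16 × 1.08 × 1.58 = 0.2730
  σ(I2,I3) = 0.54 × 0.74 × 1.58 = 0.6314
σ²_T = Σσ²ᵢ + 2·Σσ_ij = 4.2104 + 2 × 1.1362 = 6.4828
α = (3/2)·(1 − 4.2104/6.4828) = 0.526

α = 0.526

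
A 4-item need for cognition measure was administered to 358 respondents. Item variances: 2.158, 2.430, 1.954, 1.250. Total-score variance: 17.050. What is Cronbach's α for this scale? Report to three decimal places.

Σσᵢ² = 2.158 + 2.430 + 1.954 + 1.250 = 7.792
α = (k/(k−1))·(1 − Σσᵢ²/σ²_T) = (4/3)·(1 − 7.792/17.050) = 0.724

α = 0.724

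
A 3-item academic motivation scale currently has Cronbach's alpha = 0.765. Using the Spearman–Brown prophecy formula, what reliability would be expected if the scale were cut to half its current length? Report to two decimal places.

predicted reliability = 0.62

Length factor m = 1/2
α' = m·α / (1 − (1−m)·α)
   = 1/2 × 0.765 / (1 − (1 − 1/2) × 0.765)
   = 0.3825 / 0.6175 = 0.62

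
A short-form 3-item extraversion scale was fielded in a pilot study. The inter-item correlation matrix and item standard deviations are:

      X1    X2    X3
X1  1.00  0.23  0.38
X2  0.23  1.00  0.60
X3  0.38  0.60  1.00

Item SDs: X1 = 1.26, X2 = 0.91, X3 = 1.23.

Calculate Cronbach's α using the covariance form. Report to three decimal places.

Σσ²ᵢ = 1.26² + 0.91² + 1.23² = 3.9286
Covariances σ_ij = r_ij · s_i · s_j:
  σ(X1,X2) = 0.23 × 1.26 × 0.91 = 0.2637
  σ(X1,X3) = 0.38 × 1.26 × 1.23 = 0.5889
  σ(X2,X3) = 0.60 × 0.91 × 1.23 = 0.6716
σ²_T = Σσ²ᵢ + 2·Σσ_ij = 3.9286 + 2 × 1.5242 = 6.9770
α = (3/2)·(1 − 3.9286/6.9770) = 0.655

α = 0.655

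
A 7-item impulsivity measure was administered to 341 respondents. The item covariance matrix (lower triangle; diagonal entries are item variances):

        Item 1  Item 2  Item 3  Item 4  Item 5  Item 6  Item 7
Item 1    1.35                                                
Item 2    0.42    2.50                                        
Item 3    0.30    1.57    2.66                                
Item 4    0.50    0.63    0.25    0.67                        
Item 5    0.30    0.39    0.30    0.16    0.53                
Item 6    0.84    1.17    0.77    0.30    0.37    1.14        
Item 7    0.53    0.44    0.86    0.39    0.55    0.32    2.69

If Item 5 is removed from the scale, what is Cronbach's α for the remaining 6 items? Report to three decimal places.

Remaining items: Item 1, Item 2, Item 3, Item 4, Item 6, Item 7 (k = 6).
ΣVar(i) = 1.35 + 2.50 + 2.66 + 0.67 + 1.14 + 2.69 = 11.01
σ²_T = 11.01 + 2 × 9.29 = 29.59
α (item deleted) = (6/5)·(1 − 11.01/29.59) = 0.753

Cronbach's α = 0.753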